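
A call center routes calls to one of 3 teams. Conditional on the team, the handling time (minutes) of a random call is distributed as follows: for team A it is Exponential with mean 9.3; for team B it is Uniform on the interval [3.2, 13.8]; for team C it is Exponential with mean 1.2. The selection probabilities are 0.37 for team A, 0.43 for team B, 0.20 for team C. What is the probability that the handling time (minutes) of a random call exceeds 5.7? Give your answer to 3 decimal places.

Conditional on each team, P(X > 5.7): A: 0.541776; B: 0.764151; C: 0.0086517.
By total probability, P(X > 5.7) = 0.37·0.541776 + 0.43·0.764151 + 0.2·0.0086517 = 0.530772.

0.531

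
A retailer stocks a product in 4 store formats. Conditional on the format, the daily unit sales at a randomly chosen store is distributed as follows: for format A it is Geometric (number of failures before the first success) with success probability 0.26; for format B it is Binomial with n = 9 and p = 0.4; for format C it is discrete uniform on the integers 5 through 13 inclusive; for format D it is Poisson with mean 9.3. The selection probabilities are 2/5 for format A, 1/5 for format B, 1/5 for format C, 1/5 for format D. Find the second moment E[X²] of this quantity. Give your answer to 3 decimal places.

47.334

For each component E[X²] = Var + (mean)², giving A: 19.0473; B: 15.12; C: 87.6667; D: 95.79.
Overall E[X²] = 0.4·19.0473 + 0.2·15.12 + 0.2·87.6667 + 0.2·95.79 = 47.3343.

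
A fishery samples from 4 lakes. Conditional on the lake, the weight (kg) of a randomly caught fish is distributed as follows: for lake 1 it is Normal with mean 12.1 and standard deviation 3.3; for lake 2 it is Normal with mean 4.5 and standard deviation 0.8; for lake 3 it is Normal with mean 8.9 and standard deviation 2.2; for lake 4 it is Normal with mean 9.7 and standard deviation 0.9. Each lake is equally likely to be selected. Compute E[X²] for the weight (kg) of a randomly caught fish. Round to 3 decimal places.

89.285

For each component E[X²] = Var + (mean)², giving 1: 157.3; 2: 20.89; 3: 84.05; 4: 94.9.
Overall E[X²] = 0.25·157.3 + 0.25·20.89 + 0.25·84.05 + 0.25·94.9 = 89.285.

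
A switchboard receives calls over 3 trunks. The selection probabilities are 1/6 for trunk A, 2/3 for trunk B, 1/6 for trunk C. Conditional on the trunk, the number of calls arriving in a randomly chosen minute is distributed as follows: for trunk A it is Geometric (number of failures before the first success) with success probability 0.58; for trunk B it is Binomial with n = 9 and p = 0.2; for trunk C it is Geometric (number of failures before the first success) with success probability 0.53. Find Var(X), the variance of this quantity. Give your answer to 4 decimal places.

1.6690

Per component, A: μ=0.724138, E[X²]=1.77289; B: μ=1.8, E[X²]=4.68; C: μ=0.886792, E[X²]=2.45959.
E[X] = 0.166667·0.724138 + 0.666667·1.8 + 0.166667·0.886792 = 1.46849.
E[X²] = 0.166667·1.77289 + 0.666667·4.68 + 0.166667·2.45959 = 3.82541.
Var(X) = E[X²] − (E[X])² = 3.82541 − 2.15646 = 1.66896.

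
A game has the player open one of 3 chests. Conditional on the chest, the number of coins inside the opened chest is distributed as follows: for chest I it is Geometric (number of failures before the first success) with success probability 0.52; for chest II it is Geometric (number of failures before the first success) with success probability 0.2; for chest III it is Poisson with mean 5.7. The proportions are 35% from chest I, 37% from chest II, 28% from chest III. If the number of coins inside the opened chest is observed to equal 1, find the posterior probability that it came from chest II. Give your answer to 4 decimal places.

Likelihoods P(X=1 | ·): I: 0.2496; II: 0.16; III: 0.019072.
Posterior ∝ prior × likelihood. Numerator for II: 0.37·0.16 = 0.0592.
Normalizing constant: 0.35·0.2496 + 0.37·0.16 + 0.28·0.019072 = 0.1519.
P(II | observation) = 0.0592 / 0.1519 = 0.38973.

0.3897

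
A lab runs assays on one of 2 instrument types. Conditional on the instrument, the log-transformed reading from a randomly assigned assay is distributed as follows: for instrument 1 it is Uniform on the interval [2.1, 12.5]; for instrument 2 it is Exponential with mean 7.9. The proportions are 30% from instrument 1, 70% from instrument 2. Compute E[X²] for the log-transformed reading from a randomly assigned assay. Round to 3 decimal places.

106.065

For each component E[X²] = Var + (mean)², giving 1: 62.3033; 2: 124.82.
Overall E[X²] = 0.3·62.3033 + 0.7·124.82 = 106.065.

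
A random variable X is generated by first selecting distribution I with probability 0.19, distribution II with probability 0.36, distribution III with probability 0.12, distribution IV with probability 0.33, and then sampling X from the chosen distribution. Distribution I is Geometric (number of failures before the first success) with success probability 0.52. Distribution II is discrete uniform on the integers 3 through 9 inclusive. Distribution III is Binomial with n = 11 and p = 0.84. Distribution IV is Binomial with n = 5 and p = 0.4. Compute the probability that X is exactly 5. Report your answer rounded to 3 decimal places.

Conditional on each component, P(X = 5): I: 0.0132498; II: 0.142857; III: 0.00324159; IV: 0.01024.
By total probability, P(X = 5) = 0.19·0.0132498 + 0.36·0.142857 + 0.12·0.00324159 + 0.33·0.01024 = 0.0577142.

0.058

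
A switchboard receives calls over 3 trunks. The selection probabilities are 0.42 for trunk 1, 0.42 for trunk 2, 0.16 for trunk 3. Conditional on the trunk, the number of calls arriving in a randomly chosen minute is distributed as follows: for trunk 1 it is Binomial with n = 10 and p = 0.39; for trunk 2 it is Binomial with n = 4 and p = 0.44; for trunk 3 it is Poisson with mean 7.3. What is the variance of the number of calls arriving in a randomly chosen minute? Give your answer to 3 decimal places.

6.228

Per component, 1: μ=3.9, E[X²]=17.589; 2: μ=1.76, E[X²]=4.0832; 3: μ=7.3, E[X²]=60.59.
E[X] = 0.42·3.9 + 0.42·1.76 + 0.16·7.3 = 3.5452.
E[X²] = 0.42·17.589 + 0.42·4.0832 + 0.16·60.59 = 18.7967.
Var(X) = E[X²] − (E[X])² = 18.7967 − 12.5684 = 6.22828.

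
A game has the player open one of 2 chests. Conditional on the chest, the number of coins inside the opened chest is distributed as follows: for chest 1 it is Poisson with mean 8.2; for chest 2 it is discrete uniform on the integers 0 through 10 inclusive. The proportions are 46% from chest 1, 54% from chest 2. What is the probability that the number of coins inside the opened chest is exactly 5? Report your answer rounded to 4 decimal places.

Conditional on each chest, P(X = 5): 1: 0.0848542; 2: 0.0909091.
By total probability, P(X = 5) = 0.46·0.0848542 + 0.54·0.0909091 = 0.0881238.

0.0881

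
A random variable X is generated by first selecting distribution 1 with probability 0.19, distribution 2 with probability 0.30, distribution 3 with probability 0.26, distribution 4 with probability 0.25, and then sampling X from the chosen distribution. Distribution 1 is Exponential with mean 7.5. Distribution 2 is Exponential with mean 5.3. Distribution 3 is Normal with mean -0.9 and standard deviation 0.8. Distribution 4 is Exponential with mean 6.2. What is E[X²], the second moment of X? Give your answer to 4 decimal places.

For each component E[X²] = Var + (mean)², giving 1: 112.5; 2: 56.18; 3: 1.45; 4: 76.88.
Overall E[X²] = 0.19·112.5 + 0.3·56.18 + 0.26·1.45 + 0.25·76.88 = 57.826.

57.8260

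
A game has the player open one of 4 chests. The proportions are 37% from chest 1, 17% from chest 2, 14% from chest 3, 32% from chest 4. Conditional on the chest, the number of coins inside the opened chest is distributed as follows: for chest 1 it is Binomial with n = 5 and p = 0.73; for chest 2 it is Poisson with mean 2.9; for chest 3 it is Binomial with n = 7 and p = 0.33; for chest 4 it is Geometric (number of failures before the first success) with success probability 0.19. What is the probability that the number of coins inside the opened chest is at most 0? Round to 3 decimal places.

Conditional on each chest, P(X ≤ 0): 1: 0.00143489; 2: 0.0550232; 3: 0.0606071; 4: 0.19.
By total probability, P(X ≤ 0) = 0.37·0.00143489 + 0.17·0.0550232 + 0.14·0.0606071 + 0.32·0.19 = 0.0791699.

0.079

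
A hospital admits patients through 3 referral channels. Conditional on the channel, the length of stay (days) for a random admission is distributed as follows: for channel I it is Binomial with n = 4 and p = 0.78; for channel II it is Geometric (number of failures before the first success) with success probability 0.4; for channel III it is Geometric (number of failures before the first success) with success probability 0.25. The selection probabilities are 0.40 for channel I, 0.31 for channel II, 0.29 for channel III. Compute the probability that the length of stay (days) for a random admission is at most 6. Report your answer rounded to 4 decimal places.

0.9526

Conditional on each channel, P(X ≤ 6): I: 1; II: 0.972006; III: 0.866516.
By total probability, P(X ≤ 6) = 0.4·1 + 0.31·0.972006 + 0.29·0.866516 = 0.952612.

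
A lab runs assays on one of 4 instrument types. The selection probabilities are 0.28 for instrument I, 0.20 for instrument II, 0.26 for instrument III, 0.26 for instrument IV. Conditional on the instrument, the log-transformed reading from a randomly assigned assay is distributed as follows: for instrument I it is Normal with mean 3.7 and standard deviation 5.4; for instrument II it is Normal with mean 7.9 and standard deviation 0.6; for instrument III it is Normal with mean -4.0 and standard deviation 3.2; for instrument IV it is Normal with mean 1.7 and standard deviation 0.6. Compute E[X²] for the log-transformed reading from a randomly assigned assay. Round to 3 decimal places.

32.219

For each component E[X²] = Var + (mean)², giving I: 42.85; II: 62.77; III: 26.24; IV: 3.25.
Overall E[X²] = 0.28·42.85 + 0.2·62.77 + 0.26·26.24 + 0.26·3.25 = 32.2194.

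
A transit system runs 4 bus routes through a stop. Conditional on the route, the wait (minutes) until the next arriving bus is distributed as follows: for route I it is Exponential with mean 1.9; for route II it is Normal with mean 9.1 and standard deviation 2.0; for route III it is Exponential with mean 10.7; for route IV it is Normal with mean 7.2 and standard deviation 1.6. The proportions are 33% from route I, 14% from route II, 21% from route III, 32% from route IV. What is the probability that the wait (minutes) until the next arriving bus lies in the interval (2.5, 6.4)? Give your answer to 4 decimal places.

0.2385

Conditional on each route, P(2.5 < X < 6.4): I: 0.233818; II: 0.0880246; III: 0.241804; IV: 0.306883.
By total probability, P(2.5 < X < 6.4) = 0.33·0.233818 + 0.14·0.0880246 + 0.21·0.241804 + 0.32·0.306883 = 0.238465.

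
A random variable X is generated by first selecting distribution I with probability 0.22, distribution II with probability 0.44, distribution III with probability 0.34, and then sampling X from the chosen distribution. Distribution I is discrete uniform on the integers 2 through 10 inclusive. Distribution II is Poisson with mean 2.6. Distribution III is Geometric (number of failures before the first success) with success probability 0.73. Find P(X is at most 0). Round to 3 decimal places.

0.281

Conditional on each component, P(X ≤ 0): I: 0; II: 0.0742736; III: 0.73.
By total probability, P(X ≤ 0) = 0.22·0 + 0.44·0.0742736 + 0.34·0.73 = 0.28088.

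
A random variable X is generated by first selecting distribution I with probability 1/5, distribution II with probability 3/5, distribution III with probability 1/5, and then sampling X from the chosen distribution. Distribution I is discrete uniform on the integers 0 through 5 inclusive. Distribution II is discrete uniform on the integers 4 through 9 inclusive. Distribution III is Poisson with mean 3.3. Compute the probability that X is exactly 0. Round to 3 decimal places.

Conditional on each component, P(X = 0): I: 0.166667; II: 0; III: 0.0368832.
By total probability, P(X = 0) = 0.2·0.166667 + 0.6·0 + 0.2·0.0368832 = 0.04071.

0.041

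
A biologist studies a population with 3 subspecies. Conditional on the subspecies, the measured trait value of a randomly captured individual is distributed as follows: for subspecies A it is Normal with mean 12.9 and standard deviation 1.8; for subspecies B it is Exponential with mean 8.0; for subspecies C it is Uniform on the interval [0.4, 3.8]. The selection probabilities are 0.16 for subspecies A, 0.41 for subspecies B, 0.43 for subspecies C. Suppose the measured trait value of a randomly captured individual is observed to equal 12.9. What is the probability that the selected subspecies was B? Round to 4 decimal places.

0.2237

Likelihoods f(12.9 | ·): A: 0.221635; B: 0.0249236; C: 0.
Posterior ∝ prior × likelihood. Numerator for B: 0.41·0.0249236 = 0.0102187.
Normalizing constant: 0.16·0.221635 + 0.41·0.0249236 + 0.43·0 = 0.0456802.
P(B | observation) = 0.0102187 / 0.0456802 = 0.2237.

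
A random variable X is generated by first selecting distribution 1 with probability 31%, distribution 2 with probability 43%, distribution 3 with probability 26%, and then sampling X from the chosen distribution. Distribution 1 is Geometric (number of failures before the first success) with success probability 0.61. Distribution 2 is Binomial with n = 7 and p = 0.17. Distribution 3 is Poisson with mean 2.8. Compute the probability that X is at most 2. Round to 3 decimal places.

Conditional on each component, P(X ≤ 2): 1: 0.940681; 2: 0.89948; 3: 0.469454.
By total probability, P(X ≤ 2) = 0.31·0.940681 + 0.43·0.89948 + 0.26·0.469454 = 0.800445.

0.800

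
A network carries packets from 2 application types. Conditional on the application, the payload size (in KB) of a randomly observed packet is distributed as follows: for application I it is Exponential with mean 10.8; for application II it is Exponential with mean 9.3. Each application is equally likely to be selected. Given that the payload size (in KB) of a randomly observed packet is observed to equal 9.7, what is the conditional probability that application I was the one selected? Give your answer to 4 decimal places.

Likelihoods f(9.7 | ·): I: 0.0377151; II: 0.0378916.
Posterior ∝ prior × likelihood. Numerator for I: 0.5·0.0377151 = 0.0188576.
Normalizing constant: 0.5·0.0377151 + 0.5·0.0378916 = 0.0378034.
P(I | observation) = 0.0188576 / 0.0378034 = 0.498833.

0.4988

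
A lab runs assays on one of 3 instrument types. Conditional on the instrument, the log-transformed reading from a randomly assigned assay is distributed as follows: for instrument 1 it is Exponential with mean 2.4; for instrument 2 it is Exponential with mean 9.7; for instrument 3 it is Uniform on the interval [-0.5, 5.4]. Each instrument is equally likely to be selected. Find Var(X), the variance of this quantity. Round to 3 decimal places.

46.012

Per component, 1: μ=2.4, E[X²]=11.52; 2: μ=9.7, E[X²]=188.18; 3: μ=2.45, E[X²]=8.90333.
E[X] = 0.333333·2.4 + 0.333333·9.7 + 0.333333·2.45 = 4.85.
E[X²] = 0.333333·11.52 + 0.333333·188.18 + 0.333333·8.90333 = 69.5344.
Var(X) = E[X²] − (E[X])² = 69.5344 − 23.5225 = 46.0119.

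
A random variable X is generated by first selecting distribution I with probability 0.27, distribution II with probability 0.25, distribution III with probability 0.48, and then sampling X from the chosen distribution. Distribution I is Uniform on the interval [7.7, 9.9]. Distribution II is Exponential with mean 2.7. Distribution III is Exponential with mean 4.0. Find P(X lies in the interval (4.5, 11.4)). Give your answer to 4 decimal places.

Conditional on each component, P(4.5 < X < 11.4): I: 1; II: 0.17421; III: 0.266808.
By total probability, P(4.5 < X < 11.4) = 0.27·1 + 0.25·0.17421 + 0.48·0.266808 = 0.44162.

0.4416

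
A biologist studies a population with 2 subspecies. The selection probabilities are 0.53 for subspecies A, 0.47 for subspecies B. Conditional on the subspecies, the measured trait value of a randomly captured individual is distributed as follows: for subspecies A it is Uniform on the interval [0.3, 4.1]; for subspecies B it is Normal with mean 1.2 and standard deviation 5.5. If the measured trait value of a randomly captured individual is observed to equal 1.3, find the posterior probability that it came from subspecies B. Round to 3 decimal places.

0.196

Likelihoods f(1.3 | ·): A: 0.263158; B: 0.072523.
Posterior ∝ prior × likelihood. Numerator for B: 0.47·0.072523 = 0.0340858.
Normalizing constant: 0.53·0.263158 + 0.47·0.072523 = 0.173559.
P(B | observation) = 0.0340858 / 0.173559 = 0.196393.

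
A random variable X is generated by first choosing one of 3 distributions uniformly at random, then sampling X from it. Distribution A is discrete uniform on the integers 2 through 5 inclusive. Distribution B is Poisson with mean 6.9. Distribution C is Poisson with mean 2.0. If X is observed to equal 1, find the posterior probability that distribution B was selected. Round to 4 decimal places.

0.0250

Likelihoods P(X=1 | ·): A: 0; B: 0.00695372; C: 0.270671.
Posterior ∝ prior × likelihood. Numerator for B: 0.333333·0.00695372 = 0.00231791.
Normalizing constant: 0.333333·0 + 0.333333·0.00695372 + 0.333333·0.270671 = 0.0925414.
P(B | observation) = 0.00231791 / 0.0925414 = 0.0250472.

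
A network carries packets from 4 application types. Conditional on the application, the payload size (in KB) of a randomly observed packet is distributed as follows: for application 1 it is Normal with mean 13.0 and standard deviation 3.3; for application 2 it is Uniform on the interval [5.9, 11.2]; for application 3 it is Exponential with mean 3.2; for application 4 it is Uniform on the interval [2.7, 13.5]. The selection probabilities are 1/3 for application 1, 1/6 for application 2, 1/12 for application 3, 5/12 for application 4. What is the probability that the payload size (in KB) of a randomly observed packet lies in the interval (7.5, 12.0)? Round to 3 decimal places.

0.407

Conditional on each application, P(7.5 < X < 12.0): 1: 0.333143; 2: 0.698113; 3: 0.0724493; 4: 0.416667.
By total probability, P(7.5 < X < 12.0) = 0.333333·0.333143 + 0.166667·0.698113 + 0.0833333·0.0724493 + 0.416667·0.416667 = 0.407048.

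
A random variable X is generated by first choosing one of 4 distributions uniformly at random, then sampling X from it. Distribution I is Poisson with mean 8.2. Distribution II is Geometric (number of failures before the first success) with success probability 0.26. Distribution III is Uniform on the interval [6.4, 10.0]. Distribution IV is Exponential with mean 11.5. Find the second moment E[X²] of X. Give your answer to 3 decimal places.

106.827

For each component E[X²] = Var + (mean)², giving I: 75.44; II: 19.0473; III: 68.32; IV: 264.5.
Overall E[X²] = 0.25·75.44 + 0.25·19.0473 + 0.25·68.32 + 0.25·264.5 = 106.827.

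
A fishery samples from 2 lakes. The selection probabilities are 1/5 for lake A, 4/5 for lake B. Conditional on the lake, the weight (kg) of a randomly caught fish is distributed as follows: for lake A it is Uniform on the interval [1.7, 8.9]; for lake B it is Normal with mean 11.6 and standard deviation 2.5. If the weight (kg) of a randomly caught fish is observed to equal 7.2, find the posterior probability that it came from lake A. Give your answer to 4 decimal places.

0.5059

Likelihoods f(7.2 | ·): A: 0.138889; B: 0.0339105.
Posterior ∝ prior × likelihood. Numerator for A: 0.2·0.138889 = 0.0277778.
Normalizing constant: 0.2·0.138889 + 0.8·0.0339105 = 0.0549062.
P(A | observation) = 0.0277778 / 0.0549062 = 0.505913.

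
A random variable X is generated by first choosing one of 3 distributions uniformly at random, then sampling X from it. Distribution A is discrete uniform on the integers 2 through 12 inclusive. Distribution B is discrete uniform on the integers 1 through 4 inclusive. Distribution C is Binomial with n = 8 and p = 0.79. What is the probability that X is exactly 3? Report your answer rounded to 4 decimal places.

Conditional on each component, P(X = 3): A: 0.0909091; B: 0.25; C: 0.0112763.
By total probability, P(X = 3) = 0.333333·0.0909091 + 0.333333·0.25 + 0.333333·0.0112763 = 0.117395.

0.1174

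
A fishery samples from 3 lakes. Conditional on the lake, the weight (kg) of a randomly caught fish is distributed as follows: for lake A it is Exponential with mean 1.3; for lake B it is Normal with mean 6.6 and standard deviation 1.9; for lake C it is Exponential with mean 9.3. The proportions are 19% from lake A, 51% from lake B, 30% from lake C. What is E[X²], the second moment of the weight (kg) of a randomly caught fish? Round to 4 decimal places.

76.5929

For each component E[X²] = Var + (mean)², giving A: 3.38; B: 47.17; C: 172.98.
Overall E[X²] = 0.19·3.38 + 0.51·47.17 + 0.3·172.98 = 76.5929.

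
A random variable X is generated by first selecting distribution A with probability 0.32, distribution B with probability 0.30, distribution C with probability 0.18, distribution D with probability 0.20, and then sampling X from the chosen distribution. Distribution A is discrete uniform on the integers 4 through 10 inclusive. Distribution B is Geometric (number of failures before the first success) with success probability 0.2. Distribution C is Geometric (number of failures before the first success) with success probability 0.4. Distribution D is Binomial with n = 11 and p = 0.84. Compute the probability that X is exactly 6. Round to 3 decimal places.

Conditional on each component, P(X = 6): A: 0.142857; B: 0.0524288; C: 0.0186624; D: 0.0170184.
By total probability, P(X = 6) = 0.32·0.142857 + 0.3·0.0524288 + 0.18·0.0186624 + 0.2·0.0170184 = 0.0682058.

0.068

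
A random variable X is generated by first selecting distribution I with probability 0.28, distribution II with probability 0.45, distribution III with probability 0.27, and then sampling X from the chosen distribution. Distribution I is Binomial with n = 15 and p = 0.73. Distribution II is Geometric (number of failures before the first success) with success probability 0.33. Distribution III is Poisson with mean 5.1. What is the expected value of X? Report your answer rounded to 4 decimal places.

5.3566

Component means — I: 10.95; II: 2.0303; III: 5.1.
E[X] = 0.28·10.95 + 0.45·2.0303 + 0.27·5.1 = 5.35664.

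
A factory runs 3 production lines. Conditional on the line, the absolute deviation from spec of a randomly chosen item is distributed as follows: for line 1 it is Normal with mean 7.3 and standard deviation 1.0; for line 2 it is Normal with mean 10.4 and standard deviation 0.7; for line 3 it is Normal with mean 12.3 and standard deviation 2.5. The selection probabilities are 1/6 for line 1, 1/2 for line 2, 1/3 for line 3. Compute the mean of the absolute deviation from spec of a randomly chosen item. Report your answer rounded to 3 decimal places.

Component means — 1: 7.3; 2: 10.4; 3: 12.3.
E[X] = 0.166667·7.3 + 0.5·10.4 + 0.333333·12.3 = 10.5167.

10.517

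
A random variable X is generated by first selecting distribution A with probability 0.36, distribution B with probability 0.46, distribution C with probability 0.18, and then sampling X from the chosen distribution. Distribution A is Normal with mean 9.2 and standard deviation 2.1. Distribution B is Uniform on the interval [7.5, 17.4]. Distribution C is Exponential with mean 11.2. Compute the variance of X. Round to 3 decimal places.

30.062

Per component, A: μ=9.2, E[X²]=89.05; B: μ=12.45, E[X²]=163.17; C: μ=11.2, E[X²]=250.88.
E[X] = 0.36·9.2 + 0.46·12.45 + 0.18·11.2 = 11.055.
E[X²] = 0.36·89.05 + 0.46·163.17 + 0.18·250.88 = 152.275.
Var(X) = E[X²] − (E[X])² = 152.275 − 122.213 = 30.0616.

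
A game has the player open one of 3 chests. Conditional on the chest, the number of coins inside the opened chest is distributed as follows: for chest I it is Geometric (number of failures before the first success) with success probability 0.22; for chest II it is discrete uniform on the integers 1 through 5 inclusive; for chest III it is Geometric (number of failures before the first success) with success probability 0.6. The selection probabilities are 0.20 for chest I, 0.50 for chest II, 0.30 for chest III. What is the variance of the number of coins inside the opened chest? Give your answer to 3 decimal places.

5.900

Per component, I: μ=3.54545, E[X²]=28.686; II: μ=3, E[X²]=11; III: μ=0.666667, E[X²]=1.55556.
E[X] = 0.2·3.54545 + 0.5·3 + 0.3·0.666667 = 2.40909.
E[X²] = 0.2·28.686 + 0.5·11 + 0.3·1.55556 = 11.7039.
Var(X) = E[X²] − (E[X])² = 11.7039 − 5.80372 = 5.90014.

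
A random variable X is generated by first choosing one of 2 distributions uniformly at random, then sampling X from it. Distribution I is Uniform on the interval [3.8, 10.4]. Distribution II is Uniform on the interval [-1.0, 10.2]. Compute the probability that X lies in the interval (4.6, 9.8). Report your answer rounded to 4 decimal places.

Conditional on each component, P(4.6 < X < 9.8): I: 0.787879; II: 0.464286.
By total probability, P(4.6 < X < 9.8) = 0.5·0.787879 + 0.5·0.464286 = 0.626082.

0.6261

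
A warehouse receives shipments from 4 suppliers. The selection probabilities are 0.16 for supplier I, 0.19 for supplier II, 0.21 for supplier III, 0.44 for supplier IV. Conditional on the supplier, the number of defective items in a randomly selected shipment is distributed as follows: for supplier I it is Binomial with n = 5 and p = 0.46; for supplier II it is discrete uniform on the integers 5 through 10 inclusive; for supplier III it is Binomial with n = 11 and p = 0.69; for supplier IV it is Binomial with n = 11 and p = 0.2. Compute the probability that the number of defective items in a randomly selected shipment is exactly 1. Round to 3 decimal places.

0.135

Conditional on each supplier, P(X = 1): I: 0.19557; II: 0; III: 6.22098e-05; IV: 0.236223.
By total probability, P(X = 1) = 0.16·0.19557 + 0.19·0 + 0.21·6.22098e-05 + 0.44·0.236223 = 0.135243.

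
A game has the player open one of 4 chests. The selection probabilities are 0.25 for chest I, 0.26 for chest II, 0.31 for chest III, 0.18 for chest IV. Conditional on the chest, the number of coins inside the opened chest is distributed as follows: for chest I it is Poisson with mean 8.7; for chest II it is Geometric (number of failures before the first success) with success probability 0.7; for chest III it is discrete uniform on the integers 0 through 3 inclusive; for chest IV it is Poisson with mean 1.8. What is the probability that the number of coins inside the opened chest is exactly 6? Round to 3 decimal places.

0.027

Conditional on each chest, P(X = 6): I: 0.100328; II: 0.0005103; III: 0; IV: 0.00780859.
By total probability, P(X = 6) = 0.25·0.100328 + 0.26·0.0005103 + 0.31·0 + 0.18·0.00780859 = 0.0266202.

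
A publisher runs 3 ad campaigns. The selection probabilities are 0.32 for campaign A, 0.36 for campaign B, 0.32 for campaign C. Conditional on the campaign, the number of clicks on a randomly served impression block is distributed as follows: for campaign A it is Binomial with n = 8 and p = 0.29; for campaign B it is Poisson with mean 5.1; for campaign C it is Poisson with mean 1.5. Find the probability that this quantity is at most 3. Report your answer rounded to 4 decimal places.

0.6530

Conditional on each campaign, P(X ≤ 3): A: 0.823651; B: 0.251268; C: 0.934358.
By total probability, P(X ≤ 3) = 0.32·0.823651 + 0.36·0.251268 + 0.32·0.934358 = 0.653019.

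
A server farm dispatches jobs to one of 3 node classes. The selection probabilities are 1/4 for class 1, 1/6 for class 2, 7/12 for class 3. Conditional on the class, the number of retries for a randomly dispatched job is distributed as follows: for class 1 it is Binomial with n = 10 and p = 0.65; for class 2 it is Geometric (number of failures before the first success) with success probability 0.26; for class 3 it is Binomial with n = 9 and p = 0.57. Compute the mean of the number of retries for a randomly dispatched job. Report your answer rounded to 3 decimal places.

Component means — 1: 6.5; 2: 2.84615; 3: 5.13.
E[X] = 0.25·6.5 + 0.166667·2.84615 + 0.583333·5.13 = 5.09186.

5.092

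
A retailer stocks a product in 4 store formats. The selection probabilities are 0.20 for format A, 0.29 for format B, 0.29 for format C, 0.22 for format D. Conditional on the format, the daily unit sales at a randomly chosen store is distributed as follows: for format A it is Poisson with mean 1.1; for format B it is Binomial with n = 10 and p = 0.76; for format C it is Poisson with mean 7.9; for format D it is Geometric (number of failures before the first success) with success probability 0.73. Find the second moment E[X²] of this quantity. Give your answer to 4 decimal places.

38.2728

For each component E[X²] = Var + (mean)², giving A: 2.31; B: 59.584; C: 70.31; D: 0.64346.
Overall E[X²] = 0.2·2.31 + 0.29·59.584 + 0.29·70.31 + 0.22·0.64346 = 38.2728.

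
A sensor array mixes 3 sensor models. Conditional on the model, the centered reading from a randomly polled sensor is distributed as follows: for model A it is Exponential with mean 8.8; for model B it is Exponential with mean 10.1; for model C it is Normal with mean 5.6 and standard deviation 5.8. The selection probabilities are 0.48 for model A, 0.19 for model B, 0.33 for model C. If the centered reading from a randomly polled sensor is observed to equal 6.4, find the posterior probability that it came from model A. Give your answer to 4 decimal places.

0.4481

Likelihoods f(6.4 | ·): A: 0.0549119; B: 0.052539; C: 0.068132.
Posterior ∝ prior × likelihood. Numerator for A: 0.48·0.0549119 = 0.0263577.
Normalizing constant: 0.48·0.0549119 + 0.19·0.052539 + 0.33·0.068132 = 0.0588237.
P(A | observation) = 0.0263577 / 0.0588237 = 0.44808.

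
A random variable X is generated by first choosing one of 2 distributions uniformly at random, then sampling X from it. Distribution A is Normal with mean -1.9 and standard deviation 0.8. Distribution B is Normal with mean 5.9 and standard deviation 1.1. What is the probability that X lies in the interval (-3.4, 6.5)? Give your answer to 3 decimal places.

Conditional on each component, P(-3.4 < X < 6.5): A: 0.969604; B: 0.70728.
By total probability, P(-3.4 < X < 6.5) = 0.5·0.969604 + 0.5·0.70728 = 0.838442.

0.838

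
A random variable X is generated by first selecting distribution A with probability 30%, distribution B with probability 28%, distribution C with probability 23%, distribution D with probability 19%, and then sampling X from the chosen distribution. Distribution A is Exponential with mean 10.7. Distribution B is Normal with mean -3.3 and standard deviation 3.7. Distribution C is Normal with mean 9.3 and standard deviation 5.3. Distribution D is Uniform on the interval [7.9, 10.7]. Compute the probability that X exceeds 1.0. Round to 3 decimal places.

Conditional on each component, P(X > 1.0): A: 0.910776; B: 0.122585; C: 0.94133; D: 1.
By total probability, P(X > 1.0) = 0.3·0.910776 + 0.28·0.122585 + 0.23·0.94133 + 0.19·1 = 0.714063.

0.714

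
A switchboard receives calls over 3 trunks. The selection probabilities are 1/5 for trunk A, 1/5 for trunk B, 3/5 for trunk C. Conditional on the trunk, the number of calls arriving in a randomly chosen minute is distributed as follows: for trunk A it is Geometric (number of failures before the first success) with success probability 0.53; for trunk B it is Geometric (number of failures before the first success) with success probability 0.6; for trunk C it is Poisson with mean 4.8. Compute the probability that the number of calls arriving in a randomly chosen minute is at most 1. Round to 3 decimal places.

Conditional on each trunk, P(X ≤ 1): A: 0.7791; B: 0.84; C: 0.0477325.
By total probability, P(X ≤ 1) = 0.2·0.7791 + 0.2·0.84 + 0.6·0.0477325 = 0.35246.

0.352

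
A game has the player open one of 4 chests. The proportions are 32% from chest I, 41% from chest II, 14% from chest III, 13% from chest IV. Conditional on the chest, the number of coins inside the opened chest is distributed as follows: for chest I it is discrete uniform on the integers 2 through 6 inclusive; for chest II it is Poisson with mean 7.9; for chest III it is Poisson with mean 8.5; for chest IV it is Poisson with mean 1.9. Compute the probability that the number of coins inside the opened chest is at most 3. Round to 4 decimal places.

Conditional on each chest, P(X ≤ 3): I: 0.4; II: 0.0453338; III: 0.0301091; IV: 0.874702.
By total probability, P(X ≤ 3) = 0.32·0.4 + 0.41·0.0453338 + 0.14·0.0301091 + 0.13·0.874702 = 0.264513.

0.2645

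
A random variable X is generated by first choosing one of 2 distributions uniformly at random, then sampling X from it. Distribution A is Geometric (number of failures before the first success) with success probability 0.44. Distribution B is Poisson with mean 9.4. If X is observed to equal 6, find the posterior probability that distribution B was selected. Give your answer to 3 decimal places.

Likelihoods P(X=6 | ·): A: 0.01357; B: 0.0792623.
Posterior ∝ prior × likelihood. Numerator for B: 0.5·0.0792623 = 0.0396311.
Normalizing constant: 0.5·0.01357 + 0.5·0.0792623 = 0.0464161.
P(B | observation) = 0.0396311 / 0.0464161 = 0.853822.

0.854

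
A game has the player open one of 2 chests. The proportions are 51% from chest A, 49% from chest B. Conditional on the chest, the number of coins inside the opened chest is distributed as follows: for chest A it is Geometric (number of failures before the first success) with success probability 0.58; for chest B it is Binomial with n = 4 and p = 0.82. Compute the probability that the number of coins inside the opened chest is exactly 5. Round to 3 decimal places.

Conditional on each chest, P(X = 5): A: 0.00758009; B: 0.
By total probability, P(X = 5) = 0.51·0.00758009 + 0.49·0 = 0.00386585.

0.004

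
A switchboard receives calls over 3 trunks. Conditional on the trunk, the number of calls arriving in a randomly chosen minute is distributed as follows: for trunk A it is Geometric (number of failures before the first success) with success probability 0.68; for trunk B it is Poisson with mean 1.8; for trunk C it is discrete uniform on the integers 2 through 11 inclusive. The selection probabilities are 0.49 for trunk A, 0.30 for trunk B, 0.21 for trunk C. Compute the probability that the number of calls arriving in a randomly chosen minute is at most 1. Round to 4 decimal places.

Conditional on each trunk, P(X ≤ 1): A: 0.8976; B: 0.462837; C: 0.
By total probability, P(X ≤ 1) = 0.49·0.8976 + 0.3·0.462837 + 0.21·0 = 0.578675.

0.5787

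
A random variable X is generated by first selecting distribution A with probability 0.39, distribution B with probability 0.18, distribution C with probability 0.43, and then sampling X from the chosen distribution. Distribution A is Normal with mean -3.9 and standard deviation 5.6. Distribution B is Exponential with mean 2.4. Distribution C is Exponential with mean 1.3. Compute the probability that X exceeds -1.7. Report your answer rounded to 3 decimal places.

0.745

Conditional on each component, P(X > -1.7): A: 0.347212; B: 1; C: 1.
By total probability, P(X > -1.7) = 0.39·0.347212 + 0.18·1 + 0.43·1 = 0.745413.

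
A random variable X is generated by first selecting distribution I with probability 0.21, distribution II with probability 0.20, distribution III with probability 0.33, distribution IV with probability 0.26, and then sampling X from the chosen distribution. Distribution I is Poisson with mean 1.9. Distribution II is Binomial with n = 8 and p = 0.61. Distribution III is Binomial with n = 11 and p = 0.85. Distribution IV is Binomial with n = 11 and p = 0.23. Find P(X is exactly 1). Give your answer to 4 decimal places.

0.1092

Conditional on each component, P(X = 1): I: 0.28418; II: 0.00669687; III: 5.39168e-08; IV: 0.185365.
By total probability, P(X = 1) = 0.21·0.28418 + 0.2·0.00669687 + 0.33·5.39168e-08 + 0.26·0.185365 = 0.109212.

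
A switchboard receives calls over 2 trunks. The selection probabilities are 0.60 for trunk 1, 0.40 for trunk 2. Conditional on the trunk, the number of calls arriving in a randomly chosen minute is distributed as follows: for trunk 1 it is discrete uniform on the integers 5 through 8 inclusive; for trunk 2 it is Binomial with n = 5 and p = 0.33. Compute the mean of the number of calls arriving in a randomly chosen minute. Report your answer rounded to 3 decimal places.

4.560

Component means — 1: 6.5; 2: 1.65.
E[X] = 0.6·6.5 + 0.4·1.65 = 4.56.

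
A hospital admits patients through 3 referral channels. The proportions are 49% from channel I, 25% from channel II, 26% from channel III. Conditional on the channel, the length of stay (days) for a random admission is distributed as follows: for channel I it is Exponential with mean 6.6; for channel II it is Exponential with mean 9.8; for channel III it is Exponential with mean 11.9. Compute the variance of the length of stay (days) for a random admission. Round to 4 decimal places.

87.2927

Per component, I: μ=6.6, E[X²]=87.12; II: μ=9.8, E[X²]=192.08; III: μ=11.9, E[X²]=283.22.
E[X] = 0.49·6.6 + 0.25·9.8 + 0.26·11.9 = 8.778.
E[X²] = 0.49·87.12 + 0.25·192.08 + 0.26·283.22 = 164.346.
Var(X) = E[X²] − (E[X])² = 164.346 − 77.0533 = 87.2927.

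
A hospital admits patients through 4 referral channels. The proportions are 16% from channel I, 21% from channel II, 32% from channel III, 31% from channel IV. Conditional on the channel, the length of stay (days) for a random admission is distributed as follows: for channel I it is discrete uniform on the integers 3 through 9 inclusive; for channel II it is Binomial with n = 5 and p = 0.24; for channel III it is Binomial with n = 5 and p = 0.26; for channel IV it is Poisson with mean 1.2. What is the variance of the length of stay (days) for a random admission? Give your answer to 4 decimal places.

Per component, I: μ=6, E[X²]=40; II: μ=1.2, E[X²]=2.352; III: μ=1.3, E[X²]=2.652; IV: μ=1.2, E[X²]=2.64.
E[X] = 0.16·6 + 0.21·1.2 + 0.32·1.3 + 0.31·1.2 = 2.
E[X²] = 0.16·40 + 0.21·2.352 + 0.32·2.652 + 0.31·2.64 = 8.56096.
Var(X) = E[X²] − (E[X])² = 8.56096 − 4 = 4.56096.

4.5610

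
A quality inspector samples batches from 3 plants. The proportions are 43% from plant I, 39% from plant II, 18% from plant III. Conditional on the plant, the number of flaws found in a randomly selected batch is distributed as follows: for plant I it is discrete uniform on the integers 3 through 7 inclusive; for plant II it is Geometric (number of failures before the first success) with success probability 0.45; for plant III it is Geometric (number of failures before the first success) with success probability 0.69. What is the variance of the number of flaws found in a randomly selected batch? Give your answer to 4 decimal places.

Per component, I: μ=5, E[X²]=27; II: μ=1.22222, E[X²]=4.20988; III: μ=0.449275, E[X²]=0.852972.
E[X] = 0.43·5 + 0.39·1.22222 + 0.18·0.449275 = 2.70754.
E[X²] = 0.43·27 + 0.39·4.20988 + 0.18·0.852972 = 13.4054.
Var(X) = E[X²] − (E[X])² = 13.4054 − 7.33075 = 6.07463.

6.0746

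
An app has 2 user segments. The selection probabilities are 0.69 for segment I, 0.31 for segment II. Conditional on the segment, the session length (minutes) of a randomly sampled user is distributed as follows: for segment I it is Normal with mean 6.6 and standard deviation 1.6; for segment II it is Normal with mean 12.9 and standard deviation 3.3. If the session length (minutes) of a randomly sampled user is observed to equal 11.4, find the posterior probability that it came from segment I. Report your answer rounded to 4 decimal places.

0.0535

Likelihoods f(11.4 | ·): I: 0.00276991; II: 0.109026.
Posterior ∝ prior × likelihood. Numerator for I: 0.69·0.00276991 = 0.00191123.
Normalizing constant: 0.69·0.00276991 + 0.31·0.109026 = 0.0357094.
P(I | observation) = 0.00191123 / 0.0357094 = 0.0535219.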